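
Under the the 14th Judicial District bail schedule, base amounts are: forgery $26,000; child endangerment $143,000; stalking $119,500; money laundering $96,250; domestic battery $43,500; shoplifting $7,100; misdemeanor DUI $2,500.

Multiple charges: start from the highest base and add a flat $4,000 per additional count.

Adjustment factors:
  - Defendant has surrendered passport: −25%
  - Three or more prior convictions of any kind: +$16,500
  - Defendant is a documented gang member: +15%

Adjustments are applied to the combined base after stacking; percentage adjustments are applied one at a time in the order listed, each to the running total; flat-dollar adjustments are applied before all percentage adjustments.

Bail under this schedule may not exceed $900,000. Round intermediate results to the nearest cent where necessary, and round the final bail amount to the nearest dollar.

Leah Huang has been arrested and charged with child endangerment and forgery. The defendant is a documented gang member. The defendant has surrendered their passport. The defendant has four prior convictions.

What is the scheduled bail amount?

$141,019

Base amounts from the schedule: child endangerment $143,000; forgery $26,000.
Stacking rule: highest base plus $4,000 per additional charge. Highest is child endangerment at $143,000; 1 additional charge → +$4,000. Combined base = $147,000.
Three or more prior convictions of any kind (+$16,500 flat): $147,000 + $16,500 = $163,500.
Defendant has surrendered passport (−25%): $163,500 × 0.75 = $122,625.
Defendant is a documented gang member (+15%): $122,625 × 1.15 = $141,018.75.
$141,018.75 is within the $900,000 maximum.
Rounded to the nearest dollar: $141,019.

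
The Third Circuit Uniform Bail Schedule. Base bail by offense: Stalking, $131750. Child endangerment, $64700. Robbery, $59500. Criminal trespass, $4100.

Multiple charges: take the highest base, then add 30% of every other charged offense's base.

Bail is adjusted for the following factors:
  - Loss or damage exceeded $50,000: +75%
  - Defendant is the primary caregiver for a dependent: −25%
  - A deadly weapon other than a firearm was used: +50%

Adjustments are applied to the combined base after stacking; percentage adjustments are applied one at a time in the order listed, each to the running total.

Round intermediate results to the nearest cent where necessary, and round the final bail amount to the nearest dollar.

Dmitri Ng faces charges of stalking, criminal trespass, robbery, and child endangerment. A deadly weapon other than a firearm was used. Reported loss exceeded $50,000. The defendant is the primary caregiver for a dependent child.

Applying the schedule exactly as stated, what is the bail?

$335160

Base amounts from the schedule: stalking $131750; criminal trespass $4100; robbery $59500; child endangerment $64700.
Stacking rule: highest base plus 30% of each additional charge. Highest is stalking at $131750. Additional: $4100 × 30% = $1230; $59500 × 30% = $17850; $64700 × 30% = $19410. Combined base = $131750 + $38490 = $170240.
Loss or damage exceeded $50,000 (+75%): $170240 × 1.75 = $297920.
Defendant is the primary caregiver for a dependent (−25%): $297920 × 0.75 = $223440.
A deadly weapon other than a firearm was used (+50%): $223440 × 1.5 = $335160.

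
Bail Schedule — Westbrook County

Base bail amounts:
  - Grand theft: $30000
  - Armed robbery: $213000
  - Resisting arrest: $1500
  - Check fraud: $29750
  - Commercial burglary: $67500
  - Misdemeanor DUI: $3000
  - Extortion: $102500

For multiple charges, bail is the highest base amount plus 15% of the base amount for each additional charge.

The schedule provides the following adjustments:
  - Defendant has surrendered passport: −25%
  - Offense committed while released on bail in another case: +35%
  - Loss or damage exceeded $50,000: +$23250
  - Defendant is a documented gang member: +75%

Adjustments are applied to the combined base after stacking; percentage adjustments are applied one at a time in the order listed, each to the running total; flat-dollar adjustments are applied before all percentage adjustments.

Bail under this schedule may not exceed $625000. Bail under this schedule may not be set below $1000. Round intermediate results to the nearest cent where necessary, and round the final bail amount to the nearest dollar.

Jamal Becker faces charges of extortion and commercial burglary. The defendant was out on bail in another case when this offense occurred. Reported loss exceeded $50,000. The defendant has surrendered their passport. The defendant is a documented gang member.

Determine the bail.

Base amounts from the schedule: extortion $102500; commercial burglary $67500.
Stacking rule: highest base plus 15% of each additional charge. Highest is extortion at $102500. Additional: $67500 × 15% = $10125. Combined base = $102500 + $10125 = $112625.
Loss or damage exceeded $50,000 (+$23250 flat): $112625 + $23250 = $135875.
Defendant has surrendered passport (−25%): $135875 × 0.75 = $101906.25.
Offense committed while released on bail in another case (+35%): $101906.25 × 1.35 = $137573.44.
Defendant is a documented gang member (+75%): $137573.44 × 1.75 = $240753.52.
$240753.52 is within the $625000 maximum.
$240753.52 is at or above the $1000 minimum.
Rounded to the nearest dollar: $240754.

$240754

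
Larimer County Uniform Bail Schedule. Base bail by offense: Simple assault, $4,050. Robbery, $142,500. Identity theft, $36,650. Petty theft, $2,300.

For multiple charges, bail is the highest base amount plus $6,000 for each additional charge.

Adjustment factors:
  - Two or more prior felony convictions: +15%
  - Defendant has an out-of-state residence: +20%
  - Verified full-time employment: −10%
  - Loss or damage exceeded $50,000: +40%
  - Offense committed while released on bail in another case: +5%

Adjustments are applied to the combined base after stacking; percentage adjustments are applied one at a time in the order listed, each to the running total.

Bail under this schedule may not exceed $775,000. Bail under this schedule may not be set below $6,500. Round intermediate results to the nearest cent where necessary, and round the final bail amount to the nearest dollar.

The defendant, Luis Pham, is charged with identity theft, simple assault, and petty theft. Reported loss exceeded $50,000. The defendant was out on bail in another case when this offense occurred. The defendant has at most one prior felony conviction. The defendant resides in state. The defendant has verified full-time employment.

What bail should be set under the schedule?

Base amounts from the schedule: identity theft $36,650; simple assault $4,050; petty theft $2,300.
Stacking rule: highest base plus $6,000 per additional charge. Highest is identity theft at $36,650; 2 additional charges → +$12,000. Combined base = $48,650.
Verified full-time employment (−10%): $48,650 × 0.9 = $43,785.
Loss or damage exceeded $50,000 (+40%): $43,785 × 1.4 = $61,299.
Offense committed while released on bail in another case (+5%): $61,299 × 1.05 = $64,363.95.
$64,363.95 is within the $775,000 maximum.
$64,363.95 is at or above the $6,500 minimum.
Rounded to the nearest dollar: $64,364.

$64,364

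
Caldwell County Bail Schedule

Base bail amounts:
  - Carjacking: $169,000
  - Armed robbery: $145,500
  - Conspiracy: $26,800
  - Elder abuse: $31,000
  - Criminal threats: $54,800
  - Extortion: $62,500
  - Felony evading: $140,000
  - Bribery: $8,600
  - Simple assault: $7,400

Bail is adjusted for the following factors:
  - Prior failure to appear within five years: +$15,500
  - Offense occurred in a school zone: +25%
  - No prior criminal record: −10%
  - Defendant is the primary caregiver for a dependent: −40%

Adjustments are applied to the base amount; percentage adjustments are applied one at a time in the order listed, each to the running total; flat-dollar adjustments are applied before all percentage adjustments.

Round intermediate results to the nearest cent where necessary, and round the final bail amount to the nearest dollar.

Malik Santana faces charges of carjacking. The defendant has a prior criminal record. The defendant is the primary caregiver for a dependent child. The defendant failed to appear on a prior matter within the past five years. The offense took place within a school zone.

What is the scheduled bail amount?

$138,375

Base amounts from the schedule: carjacking $169,000.
Single charge. Combined base = $169,000.
Prior failure to appear within five years (+$15,500 flat): $169,000 + $15,500 = $184,500.
Offense occurred in a school zone (+25%): $184,500 × 1.25 = $230,625.
Defendant is the primary caregiver for a dependent (−40%): $230,625 × 0.6 = $138,375.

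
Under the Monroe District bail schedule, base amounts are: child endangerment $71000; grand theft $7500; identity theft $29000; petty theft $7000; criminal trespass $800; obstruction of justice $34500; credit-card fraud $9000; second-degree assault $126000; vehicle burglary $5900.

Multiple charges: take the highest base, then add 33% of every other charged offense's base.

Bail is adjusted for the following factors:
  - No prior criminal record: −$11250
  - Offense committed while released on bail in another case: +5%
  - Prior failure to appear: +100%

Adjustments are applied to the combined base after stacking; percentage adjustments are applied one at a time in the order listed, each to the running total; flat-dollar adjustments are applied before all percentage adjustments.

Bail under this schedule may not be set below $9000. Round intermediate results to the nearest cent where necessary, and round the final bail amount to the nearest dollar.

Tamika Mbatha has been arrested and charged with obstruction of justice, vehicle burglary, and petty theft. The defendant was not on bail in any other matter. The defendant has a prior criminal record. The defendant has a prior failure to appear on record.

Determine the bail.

$77514

Base amounts from the schedule: obstruction of justice $34500; vehicle burglary $5900; petty theft $7000.
Stacking rule: highest base plus 33% of each additional charge. Highest is obstruction of justice at $34500. Additional: $5900 × 33% = $1947; $7000 × 33% = $2310. Combined base = $34500 + $4257 = $38757.
Prior failure to appear (+100%): $38757 × 2 = $77514.
$77514 is at or above the $9000 minimum.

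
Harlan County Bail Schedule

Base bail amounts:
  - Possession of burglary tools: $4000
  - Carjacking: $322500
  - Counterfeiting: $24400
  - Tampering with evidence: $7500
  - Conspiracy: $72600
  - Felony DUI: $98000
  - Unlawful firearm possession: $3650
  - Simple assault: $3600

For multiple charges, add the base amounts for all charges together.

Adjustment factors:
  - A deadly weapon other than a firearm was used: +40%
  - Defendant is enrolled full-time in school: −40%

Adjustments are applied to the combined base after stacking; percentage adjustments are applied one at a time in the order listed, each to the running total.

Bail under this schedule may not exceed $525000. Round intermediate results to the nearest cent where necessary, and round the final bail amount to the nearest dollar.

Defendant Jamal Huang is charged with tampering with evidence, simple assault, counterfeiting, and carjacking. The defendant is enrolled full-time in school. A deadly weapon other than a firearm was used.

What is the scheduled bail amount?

Base amounts from the schedule: tampering with evidence $7500; simple assault $3600; counterfeiting $24400; carjacking $322500.
Stacking rule: sum of all bases. $7500 + $3600 + $24400 + $322500 = $358000.
A deadly weapon other than a firearm was used (+40%): $358000 × 1.4 = $501200.
Defendant is enrolled full-time in school (−40%): $501200 × 0.6 = $300720.
$300720 is within the $525000 maximum.

$300720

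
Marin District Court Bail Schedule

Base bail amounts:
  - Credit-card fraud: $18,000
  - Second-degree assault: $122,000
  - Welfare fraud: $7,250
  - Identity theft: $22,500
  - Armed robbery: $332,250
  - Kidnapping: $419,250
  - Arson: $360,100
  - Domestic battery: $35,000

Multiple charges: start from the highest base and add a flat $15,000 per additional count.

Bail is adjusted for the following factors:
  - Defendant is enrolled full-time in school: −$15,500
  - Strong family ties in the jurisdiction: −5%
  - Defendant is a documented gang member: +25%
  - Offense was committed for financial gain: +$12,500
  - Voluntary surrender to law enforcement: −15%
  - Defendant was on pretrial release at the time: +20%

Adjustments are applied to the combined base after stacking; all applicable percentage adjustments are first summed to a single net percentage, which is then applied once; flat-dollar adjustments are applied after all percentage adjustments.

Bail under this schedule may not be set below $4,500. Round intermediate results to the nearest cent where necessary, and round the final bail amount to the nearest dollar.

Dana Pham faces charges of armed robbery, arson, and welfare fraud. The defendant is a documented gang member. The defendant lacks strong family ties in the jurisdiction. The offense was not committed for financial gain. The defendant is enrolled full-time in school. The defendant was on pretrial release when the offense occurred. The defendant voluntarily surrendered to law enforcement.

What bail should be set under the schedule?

$491,630

Base amounts from the schedule: armed robbery $332,250; arson $360,100; welfare fraud $7,250.
Stacking rule: highest base plus $15,000 per additional charge. Highest is arson at $360,100; 2 additional charges → +$30,000. Combined base = $390,100.
Net percentage adjustment: +25% −15% +20% = +30%. $390,100 × 1.3 = $507,130.
Defendant is enrolled full-time in school (−$15,500 flat): $507,130 − $15,500 = $491,630.
$491,630 is at or above the $4,500 minimum.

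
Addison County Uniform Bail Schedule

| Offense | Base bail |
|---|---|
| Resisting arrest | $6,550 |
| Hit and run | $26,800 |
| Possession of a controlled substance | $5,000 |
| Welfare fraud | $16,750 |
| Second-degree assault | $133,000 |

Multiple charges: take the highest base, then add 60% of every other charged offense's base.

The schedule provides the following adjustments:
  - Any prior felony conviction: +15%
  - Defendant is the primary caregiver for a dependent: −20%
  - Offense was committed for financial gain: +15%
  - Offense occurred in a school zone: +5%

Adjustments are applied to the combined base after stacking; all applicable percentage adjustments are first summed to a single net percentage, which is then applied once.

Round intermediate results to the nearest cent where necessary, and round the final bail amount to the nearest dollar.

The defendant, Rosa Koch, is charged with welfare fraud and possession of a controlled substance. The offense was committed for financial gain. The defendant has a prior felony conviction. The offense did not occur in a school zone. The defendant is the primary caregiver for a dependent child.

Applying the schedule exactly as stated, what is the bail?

$21,725

Base amounts from the schedule: welfare fraud $16,750; possession of a controlled substance $5,000.
Stacking rule: highest base plus 60% of each additional charge. Highest is welfare fraud at $16,750. Additional: $5,000 × 60% = $3,000. Combined base = $16,750 + $3,000 = $19,750.
Net percentage adjustment: +15% −20% +15% = +10%. $19,750 × 1.1 = $21,725.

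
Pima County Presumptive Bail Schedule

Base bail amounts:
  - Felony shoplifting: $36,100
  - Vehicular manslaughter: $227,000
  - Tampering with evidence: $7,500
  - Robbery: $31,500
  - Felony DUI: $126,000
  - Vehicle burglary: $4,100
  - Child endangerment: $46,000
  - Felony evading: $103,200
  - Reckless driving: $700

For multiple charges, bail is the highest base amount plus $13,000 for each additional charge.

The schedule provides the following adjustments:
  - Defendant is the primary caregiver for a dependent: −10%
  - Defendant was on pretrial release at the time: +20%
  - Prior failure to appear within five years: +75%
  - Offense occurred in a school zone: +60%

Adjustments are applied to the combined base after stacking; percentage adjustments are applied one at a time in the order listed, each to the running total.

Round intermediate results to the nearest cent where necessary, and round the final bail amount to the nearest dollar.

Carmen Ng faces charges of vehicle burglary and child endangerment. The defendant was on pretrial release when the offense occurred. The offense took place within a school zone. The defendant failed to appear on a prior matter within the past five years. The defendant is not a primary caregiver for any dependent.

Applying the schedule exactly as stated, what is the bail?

Base amounts from the schedule: vehicle burglary $4,100; child endangerment $46,000.
Stacking rule: highest base plus $13,000 per additional charge. Highest is child endangerment at $46,000; 1 additional charge → +$13,000. Combined base = $59,000.
Defendant was on pretrial release at the time (+20%): $59,000 × 1.2 = $70,800.
Prior failure to appear within five years (+75%): $70,800 × 1.75 = $123,900.
Offense occurred in a school zone (+60%): $123,900 × 1.6 = $198,240.

$198,240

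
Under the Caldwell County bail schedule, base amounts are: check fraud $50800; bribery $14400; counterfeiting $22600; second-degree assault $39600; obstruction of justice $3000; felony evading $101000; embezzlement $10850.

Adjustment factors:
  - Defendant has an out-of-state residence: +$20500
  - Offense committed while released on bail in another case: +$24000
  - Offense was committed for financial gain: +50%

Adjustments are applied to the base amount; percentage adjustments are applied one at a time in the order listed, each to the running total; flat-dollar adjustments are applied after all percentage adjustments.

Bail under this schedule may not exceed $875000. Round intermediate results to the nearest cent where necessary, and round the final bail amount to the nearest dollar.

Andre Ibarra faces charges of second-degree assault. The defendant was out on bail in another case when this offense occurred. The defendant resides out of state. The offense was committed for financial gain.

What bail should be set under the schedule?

Base amounts from the schedule: second-degree assault $39600.
Single charge. Combined base = $39600.
Offense was committed for financial gain (+50%): $39600 × 1.5 = $59400.
Defendant has an out-of-state residence (+$20500 flat): $59400 + $20500 = $79900.
Offense committed while released on bail in another case (+$24000 flat): $79900 + $24000 = $103900.
$103900 is within the $875000 maximum.

$103900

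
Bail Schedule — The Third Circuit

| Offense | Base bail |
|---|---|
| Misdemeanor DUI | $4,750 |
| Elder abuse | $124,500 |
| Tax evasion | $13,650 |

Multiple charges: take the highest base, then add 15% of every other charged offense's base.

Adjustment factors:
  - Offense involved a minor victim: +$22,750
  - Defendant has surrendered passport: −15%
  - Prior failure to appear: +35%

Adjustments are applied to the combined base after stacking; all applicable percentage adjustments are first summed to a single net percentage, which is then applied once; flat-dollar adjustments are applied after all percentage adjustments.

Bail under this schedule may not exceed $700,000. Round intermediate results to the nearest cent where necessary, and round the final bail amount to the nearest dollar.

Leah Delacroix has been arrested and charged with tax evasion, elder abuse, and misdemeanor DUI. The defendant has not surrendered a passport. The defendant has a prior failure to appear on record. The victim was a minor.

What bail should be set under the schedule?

$194,551

Base amounts from the schedule: tax evasion $13,650; elder abuse $124,500; misdemeanor DUI $4,750.
Stacking rule: highest base plus 15% of each additional charge. Highest is elder abuse at $124,500. Additional: $13,650 × 15% = $2,047.50; $4,750 × 15% = $712.50. Combined base = $124,500 + $2,760 = $127,260.
Prior failure to appear (+35%): $127,260 × 1.35 = $171,801.
Offense involved a minor victim (+$22,750 flat): $171,801 + $22,750 = $194,551.
$194,551 is within the $700,000 maximum.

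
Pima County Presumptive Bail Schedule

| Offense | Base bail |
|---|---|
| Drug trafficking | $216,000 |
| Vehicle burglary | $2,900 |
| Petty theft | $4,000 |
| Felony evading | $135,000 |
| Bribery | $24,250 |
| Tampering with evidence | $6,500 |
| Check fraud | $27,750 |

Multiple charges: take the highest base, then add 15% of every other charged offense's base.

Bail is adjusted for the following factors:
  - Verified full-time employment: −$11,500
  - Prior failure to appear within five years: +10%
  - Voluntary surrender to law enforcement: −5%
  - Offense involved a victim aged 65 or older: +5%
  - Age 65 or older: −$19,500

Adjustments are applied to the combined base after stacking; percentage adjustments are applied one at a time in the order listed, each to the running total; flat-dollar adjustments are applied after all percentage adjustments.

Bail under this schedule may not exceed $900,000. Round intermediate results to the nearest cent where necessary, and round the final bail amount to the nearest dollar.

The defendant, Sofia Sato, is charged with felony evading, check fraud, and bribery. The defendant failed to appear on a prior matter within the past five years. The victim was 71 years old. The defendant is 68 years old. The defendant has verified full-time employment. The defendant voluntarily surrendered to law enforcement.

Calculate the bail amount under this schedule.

$125,687

Base amounts from the schedule: felony evading $135,000; check fraud $27,750; bribery $24,250.
Stacking rule: highest base plus 15% of each additional charge. Highest is felony evading at $135,000. Additional: $27,750 × 15% = $4,162.50; $24,250 × 15% = $3,637.50. Combined base = $135,000 + $7,800 = $142,800.
Prior failure to appear within five years (+10%): $142,800 × 1.1 = $157,080.
Voluntary surrender to law enforcement (−5%): $157,080 × 0.95 = $149,226.
Offense involved a victim aged 65 or older (+5%): $149,226 × 1.05 = $156,687.30.
Verified full-time employment (−$11,500 flat): $156,687.30 − $11,500 = $145,187.30.
Age 65 or older (−$19,500 flat): $145,187.30 − $19,500 = $125,687.30.
$125,687.30 is within the $900,000 maximum.
Rounded to the nearest dollar: $125,687.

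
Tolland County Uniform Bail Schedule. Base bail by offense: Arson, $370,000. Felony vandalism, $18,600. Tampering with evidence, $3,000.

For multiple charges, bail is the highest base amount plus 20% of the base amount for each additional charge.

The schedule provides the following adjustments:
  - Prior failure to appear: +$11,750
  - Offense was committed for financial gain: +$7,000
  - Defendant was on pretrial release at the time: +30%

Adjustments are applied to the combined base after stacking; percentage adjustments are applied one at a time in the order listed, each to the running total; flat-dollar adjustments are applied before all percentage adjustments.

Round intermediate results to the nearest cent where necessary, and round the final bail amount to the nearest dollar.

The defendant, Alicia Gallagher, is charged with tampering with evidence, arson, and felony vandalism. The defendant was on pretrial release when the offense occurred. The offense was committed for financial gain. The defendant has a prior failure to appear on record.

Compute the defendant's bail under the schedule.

$510,991

Base amounts from the schedule: tampering with evidence $3,000; arson $370,000; felony vandalism $18,600.
Stacking rule: highest base plus 20% of each additional charge. Highest is arson at $370,000. Additional: $3,000 × 20% = $600; $18,600 × 20% = $3,720. Combined base = $370,000 + $4,320 = $374,320.
Prior failure to appear (+$11,750 flat): $374,320 + $11,750 = $386,070.
Offense was committed for financial gain (+$7,000 flat): $386,070 + $7,000 = $393,070.
Defendant was on pretrial release at the time (+30%): $393,070 × 1.3 = $510,991.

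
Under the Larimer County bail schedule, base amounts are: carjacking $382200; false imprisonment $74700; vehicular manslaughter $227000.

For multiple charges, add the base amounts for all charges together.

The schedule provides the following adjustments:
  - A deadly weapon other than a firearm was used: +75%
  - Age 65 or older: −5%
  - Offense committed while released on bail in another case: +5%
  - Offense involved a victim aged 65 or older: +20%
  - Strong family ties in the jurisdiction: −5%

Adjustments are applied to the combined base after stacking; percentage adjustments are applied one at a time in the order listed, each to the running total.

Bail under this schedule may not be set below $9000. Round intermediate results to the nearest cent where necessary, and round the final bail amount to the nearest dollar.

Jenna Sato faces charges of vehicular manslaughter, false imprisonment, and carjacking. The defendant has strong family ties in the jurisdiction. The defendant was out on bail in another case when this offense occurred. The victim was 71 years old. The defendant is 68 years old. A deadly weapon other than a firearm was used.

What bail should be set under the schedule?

$1360970

Base amounts from the schedule: vehicular manslaughter $227000; false imprisonment $74700; carjacking $382200.
Stacking rule: sum of all bases. $227000 + $74700 + $382200 = $683900.
A deadly weapon other than a firearm was used (+75%): $683900 × 1.75 = $1196825.
Age 65 or older (−5%): $1196825 × 0.95 = $1136983.75.
Offense committed while released on bail in another case (+5%): $1136983.75 × 1.05 = $1193832.94.
Offense involved a victim aged 65 or older (+20%): $1193832.94 × 1.2 = $1432599.53.
Strong family ties in the jurisdiction (−5%): $1432599.53 × 0.95 = $1360969.55.
$1360969.55 is at or above the $9000 minimum.
Rounded to the nearest dollar: $1360970.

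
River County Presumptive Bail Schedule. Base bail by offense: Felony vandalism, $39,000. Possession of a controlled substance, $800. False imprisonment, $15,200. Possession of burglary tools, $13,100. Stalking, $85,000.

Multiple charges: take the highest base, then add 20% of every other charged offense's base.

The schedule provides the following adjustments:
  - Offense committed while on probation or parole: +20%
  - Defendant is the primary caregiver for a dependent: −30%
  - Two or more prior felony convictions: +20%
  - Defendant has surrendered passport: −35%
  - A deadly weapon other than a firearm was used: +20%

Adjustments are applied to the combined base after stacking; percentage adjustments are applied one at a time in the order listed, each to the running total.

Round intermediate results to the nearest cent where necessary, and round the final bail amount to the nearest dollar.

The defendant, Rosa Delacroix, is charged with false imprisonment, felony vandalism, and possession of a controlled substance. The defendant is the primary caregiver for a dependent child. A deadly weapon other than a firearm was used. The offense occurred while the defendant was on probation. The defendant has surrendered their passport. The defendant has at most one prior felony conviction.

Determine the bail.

Base amounts from the schedule: false imprisonment $15,200; felony vandalism $39,000; possession of a controlled substance $800.
Stacking rule: highest base plus 20% of each additional charge. Highest is felony vandalism at $39,000. Additional: $15,200 × 20% = $3,040; $800 × 20% = $160. Combined base = $39,000 + $3,200 = $42,200.
Offense committed while on probation or parole (+20%): $42,200 × 1.2 = $50,640.
Defendant is the primary caregiver for a dependent (−30%): $50,640 × 0.7 = $35,448.
Defendant has surrendered passport (−35%): $35,448 × 0.65 = $23,041.20.
A deadly weapon other than a firearm was used (+20%): $23,041.20 × 1.2 = $27,649.44.
Rounded to the nearest dollar: $27,649.

$27,649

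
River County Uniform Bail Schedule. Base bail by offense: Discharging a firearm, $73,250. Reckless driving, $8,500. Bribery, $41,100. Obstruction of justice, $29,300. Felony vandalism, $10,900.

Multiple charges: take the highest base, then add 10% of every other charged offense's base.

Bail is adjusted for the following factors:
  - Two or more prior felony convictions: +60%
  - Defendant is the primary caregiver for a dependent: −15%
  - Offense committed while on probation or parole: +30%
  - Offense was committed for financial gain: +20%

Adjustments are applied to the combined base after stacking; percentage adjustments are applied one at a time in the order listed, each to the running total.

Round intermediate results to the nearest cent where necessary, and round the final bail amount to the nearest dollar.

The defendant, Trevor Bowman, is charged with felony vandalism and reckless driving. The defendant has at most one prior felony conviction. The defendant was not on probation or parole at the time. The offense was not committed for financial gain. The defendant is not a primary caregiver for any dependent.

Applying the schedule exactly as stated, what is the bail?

Base amounts from the schedule: felony vandalism $10,900; reckless driving $8,500.
Stacking rule: highest base plus 10% of each additional charge. Highest is felony vandalism at $10,900. Additional: $8,500 × 10% = $850. Combined base = $10,900 + $850 = $11,750.
No adjustment factors apply to this defendant.

$11,750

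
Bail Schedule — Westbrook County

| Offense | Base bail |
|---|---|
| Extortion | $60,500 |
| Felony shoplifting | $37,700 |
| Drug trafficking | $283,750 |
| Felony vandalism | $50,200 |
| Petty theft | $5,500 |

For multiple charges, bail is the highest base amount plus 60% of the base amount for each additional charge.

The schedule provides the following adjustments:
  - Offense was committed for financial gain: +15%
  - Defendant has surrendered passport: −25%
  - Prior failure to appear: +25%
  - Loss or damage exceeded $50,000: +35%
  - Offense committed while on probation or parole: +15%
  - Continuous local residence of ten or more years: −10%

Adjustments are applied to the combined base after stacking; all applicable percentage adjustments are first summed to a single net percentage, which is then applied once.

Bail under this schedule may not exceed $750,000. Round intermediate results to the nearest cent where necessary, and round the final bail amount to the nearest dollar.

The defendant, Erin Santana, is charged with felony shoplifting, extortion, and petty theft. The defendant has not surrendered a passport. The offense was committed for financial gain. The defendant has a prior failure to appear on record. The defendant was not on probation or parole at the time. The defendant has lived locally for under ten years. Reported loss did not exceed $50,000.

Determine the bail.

$120,988

Base amounts from the schedule: felony shoplifting $37,700; extortion $60,500; petty theft $5,500.
Stacking rule: highest base plus 60% of each additional charge. Highest is extortion at $60,500. Additional: $37,700 × 60% = $22,620; $5,500 × 60% = $3,300. Combined base = $60,500 + $25,920 = $86,420.
Net percentage adjustment: +15% +25% = +40%. $86,420 × 1.4 = $120,988.
$120,988 is within the $750,000 maximum.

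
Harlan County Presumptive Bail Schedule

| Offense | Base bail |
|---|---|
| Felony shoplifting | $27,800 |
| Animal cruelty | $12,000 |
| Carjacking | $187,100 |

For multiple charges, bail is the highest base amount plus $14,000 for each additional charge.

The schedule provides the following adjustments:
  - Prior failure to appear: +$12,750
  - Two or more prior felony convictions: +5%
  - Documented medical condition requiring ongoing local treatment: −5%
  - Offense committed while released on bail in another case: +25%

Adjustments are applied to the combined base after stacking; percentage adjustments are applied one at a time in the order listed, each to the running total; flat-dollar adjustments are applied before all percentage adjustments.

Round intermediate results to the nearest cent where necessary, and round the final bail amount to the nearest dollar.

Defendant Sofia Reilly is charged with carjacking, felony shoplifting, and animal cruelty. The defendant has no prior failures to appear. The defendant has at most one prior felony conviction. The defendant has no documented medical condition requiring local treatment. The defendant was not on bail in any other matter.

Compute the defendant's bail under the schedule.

Base amounts from the schedule: carjacking $187,100; felony shoplifting $27,800; animal cruelty $12,000.
Stacking rule: highest base plus $14,000 per additional charge. Highest is carjacking at $187,100; 2 additional charges → +$28,000. Combined base = $215,100.
No adjustment factors apply to this defendant.

$215,100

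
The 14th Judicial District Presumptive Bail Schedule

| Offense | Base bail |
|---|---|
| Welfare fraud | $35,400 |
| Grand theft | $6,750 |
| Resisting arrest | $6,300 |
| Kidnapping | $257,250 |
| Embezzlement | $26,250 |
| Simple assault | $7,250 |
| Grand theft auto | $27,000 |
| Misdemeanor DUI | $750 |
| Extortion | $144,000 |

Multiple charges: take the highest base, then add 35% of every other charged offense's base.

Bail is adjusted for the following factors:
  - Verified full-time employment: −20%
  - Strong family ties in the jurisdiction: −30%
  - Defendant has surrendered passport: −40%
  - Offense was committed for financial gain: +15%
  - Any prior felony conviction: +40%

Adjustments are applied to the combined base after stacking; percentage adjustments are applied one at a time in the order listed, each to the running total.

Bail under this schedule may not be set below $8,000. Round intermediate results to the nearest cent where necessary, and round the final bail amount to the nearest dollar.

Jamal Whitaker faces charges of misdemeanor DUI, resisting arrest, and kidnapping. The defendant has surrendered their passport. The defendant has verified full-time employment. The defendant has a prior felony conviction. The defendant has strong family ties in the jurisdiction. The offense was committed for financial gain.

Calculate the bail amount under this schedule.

$140,497

Base amounts from the schedule: misdemeanor DUI $750; resisting arrest $6,300; kidnapping $257,250.
Stacking rule: highest base plus 35% of each additional charge. Highest is kidnapping at $257,250. Additional: $750 × 35% = $262.50; $6,300 × 35% = $2,205. Combined base = $257,250 + $2,467.50 = $259,717.50.
Verified full-time employment (−20%): $259,717.50 × 0.8 = $207,774.
Strong family ties in the jurisdiction (−30%): $207,774 × 0.7 = $145,441.80.
Defendant has surrendered passport (−40%): $145,441.80 × 0.6 = $87,265.08.
Offense was committed for financial gain (+15%): $87,265.08 × 1.15 = $100,354.84.
Any prior felony conviction (+40%): $100,354.84 × 1.4 = $140,496.78.
$140,496.78 is at or above the $8,000 minimum.
Rounded to the nearest dollar: $140,497.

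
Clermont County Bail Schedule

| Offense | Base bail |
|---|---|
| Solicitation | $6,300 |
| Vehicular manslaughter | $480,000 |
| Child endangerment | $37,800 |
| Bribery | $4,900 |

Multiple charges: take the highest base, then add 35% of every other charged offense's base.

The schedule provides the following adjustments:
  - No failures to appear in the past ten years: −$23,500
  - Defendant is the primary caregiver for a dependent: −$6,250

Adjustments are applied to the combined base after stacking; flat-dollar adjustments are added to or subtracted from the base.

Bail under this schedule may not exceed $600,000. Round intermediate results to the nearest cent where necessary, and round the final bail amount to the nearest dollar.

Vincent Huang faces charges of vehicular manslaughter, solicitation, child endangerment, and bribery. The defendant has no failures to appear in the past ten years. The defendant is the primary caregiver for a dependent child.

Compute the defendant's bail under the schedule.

$467,400

Base amounts from the schedule: vehicular manslaughter $480,000; solicitation $6,300; child endangerment $37,800; bribery $4,900.
Stacking rule: highest base plus 35% of each additional charge. Highest is vehicular manslaughter at $480,000. Additional: $6,300 × 35% = $2,205; $37,800 × 35% = $13,230; $4,900 × 35% = $1,715. Combined base = $480,000 + $17,150 = $497,150.
No failures to appear in the past ten years (−$23,500 flat): $497,150 − $23,500 = $473,650.
Defendant is the primary caregiver for a dependent (−$6,250 flat): $473,650 − $6,250 = $467,400.
$467,400 is within the $600,000 maximum.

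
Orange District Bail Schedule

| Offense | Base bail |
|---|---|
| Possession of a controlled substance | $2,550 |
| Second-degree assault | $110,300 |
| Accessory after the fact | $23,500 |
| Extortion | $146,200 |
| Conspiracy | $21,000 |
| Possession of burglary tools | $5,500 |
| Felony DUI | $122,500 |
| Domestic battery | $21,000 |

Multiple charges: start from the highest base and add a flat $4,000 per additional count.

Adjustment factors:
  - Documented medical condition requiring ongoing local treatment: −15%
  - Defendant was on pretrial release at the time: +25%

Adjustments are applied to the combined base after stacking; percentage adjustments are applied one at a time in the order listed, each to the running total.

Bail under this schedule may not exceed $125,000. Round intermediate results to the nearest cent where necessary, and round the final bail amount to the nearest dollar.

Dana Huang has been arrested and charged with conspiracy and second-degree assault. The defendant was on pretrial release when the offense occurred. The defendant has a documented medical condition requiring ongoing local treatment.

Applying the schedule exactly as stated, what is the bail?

Base amounts from the schedule: conspiracy $21,000; second-degree assault $110,300.
Stacking rule: highest base plus $4,000 per additional charge. Highest is second-degree assault at $110,300; 1 additional charge → +$4,000. Combined base = $114,300.
Documented medical condition requiring ongoing local treatment (−15%): $114,300 × 0.85 = $97,155.
Defendant was on pretrial release at the time (+25%): $97,155 × 1.25 = $121,443.75.
$121,443.75 is within the $125,000 maximum.
Rounded to the nearest dollar: $121,444.

$121,444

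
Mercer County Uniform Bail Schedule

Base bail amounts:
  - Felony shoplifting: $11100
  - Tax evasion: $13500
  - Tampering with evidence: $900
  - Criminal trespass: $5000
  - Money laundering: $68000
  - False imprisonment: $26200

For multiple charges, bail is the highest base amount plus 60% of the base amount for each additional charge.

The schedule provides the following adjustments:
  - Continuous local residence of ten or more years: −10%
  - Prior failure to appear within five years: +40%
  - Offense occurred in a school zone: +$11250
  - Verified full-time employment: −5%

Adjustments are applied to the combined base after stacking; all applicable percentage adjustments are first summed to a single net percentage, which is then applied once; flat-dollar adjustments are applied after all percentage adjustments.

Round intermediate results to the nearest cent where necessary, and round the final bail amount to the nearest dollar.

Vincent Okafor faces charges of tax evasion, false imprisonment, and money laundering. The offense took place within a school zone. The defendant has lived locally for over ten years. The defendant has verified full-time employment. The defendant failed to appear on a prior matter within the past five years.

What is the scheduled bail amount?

$126025

Base amounts from the schedule: tax evasion $13500; false imprisonment $26200; money laundering $68000.
Stacking rule: highest base plus 60% of each additional charge. Highest is money laundering at $68000. Additional: $13500 × 60% = $8100; $26200 × 60% = $15720. Combined base = $68000 + $23820 = $91820.
Net percentage adjustment: −10% +40% −5% = +25%. $91820 × 1.25 = $114775.
Offense occurred in a school zone (+$11250 flat): $114775 + $11250 = $126025.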